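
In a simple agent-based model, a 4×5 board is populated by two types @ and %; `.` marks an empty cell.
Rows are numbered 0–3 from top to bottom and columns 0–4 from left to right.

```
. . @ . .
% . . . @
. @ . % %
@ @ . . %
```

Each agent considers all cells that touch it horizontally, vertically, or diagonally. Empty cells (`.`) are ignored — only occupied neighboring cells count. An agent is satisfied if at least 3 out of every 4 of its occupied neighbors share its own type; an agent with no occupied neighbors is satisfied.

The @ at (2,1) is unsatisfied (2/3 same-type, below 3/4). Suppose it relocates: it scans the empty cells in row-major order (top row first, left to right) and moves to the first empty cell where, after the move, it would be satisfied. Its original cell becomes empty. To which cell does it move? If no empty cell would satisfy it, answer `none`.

Vacating (2,1). Empty cells in order:
  (0,0): 0/1 same-type → still unsatisfied.
  (0,1): 1/2 same-type → still unsatisfied.
  (0,3): 2/2 same-type → satisfied — stop here.

(0,3)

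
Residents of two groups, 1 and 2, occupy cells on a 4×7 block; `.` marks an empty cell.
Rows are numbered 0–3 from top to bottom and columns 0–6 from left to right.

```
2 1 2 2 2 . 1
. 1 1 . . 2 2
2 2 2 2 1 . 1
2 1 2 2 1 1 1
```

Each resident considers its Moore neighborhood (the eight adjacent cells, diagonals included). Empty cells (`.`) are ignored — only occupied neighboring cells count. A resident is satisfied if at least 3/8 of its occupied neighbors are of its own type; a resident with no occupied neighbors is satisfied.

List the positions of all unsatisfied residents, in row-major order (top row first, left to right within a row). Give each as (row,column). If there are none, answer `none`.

Row 0: (0,0)2 0/2 not · (0,1)1 2/4 satisfied · (0,2)2 1/4 not · (0,3)2 2/3 satisfied · (0,4)2 2/2 satisfied · (0,6)1 0/2 not
Row 1: (1,1)1 2/7 not · (1,2)1 2/7 not · (1,5)2 2/5 satisfied · (1,6)2 1/3 not
Row 2: (2,0)2 2/4 satisfied · (2,1)2 4/7 satisfied · (2,2)2 4/7 satisfied · (2,3)2 3/6 satisfied · (2,4)1 2/5 satisfied · (2,6)1 2/4 satisfied
Row 3: (3,0)2 2/3 satisfied · (3,1)1 0/5 not · (3,2)2 4/5 satisfied · (3,3)2 3/5 satisfied · (3,4)1 2/4 satisfied · (3,5)1 4/4 satisfied · (3,6)1 2/2 satisfied

(0,0), (0,2), (0,6), (1,1), (1,2), (1,6), (3,1)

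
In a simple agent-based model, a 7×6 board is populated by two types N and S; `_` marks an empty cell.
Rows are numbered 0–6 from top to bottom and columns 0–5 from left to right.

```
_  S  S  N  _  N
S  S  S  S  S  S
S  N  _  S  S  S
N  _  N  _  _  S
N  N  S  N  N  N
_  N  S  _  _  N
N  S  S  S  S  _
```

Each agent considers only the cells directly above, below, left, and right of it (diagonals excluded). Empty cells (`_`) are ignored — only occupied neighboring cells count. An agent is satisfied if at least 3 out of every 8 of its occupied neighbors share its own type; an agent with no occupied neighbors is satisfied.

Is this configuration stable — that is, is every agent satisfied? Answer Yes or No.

No

(0,1)S 2/2 ✓
(0,2)S 2/3 ✓
(0,3)N 0/2 ✗
(0,5)N 0/1 ✗
(1,0)S 2/2 ✓
(1,1)S 3/4 ✓
(1,2)S 3/3 ✓
(1,3)S 3/4 ✓
(1,4)S 3/3 ✓
(1,5)S 2/3 ✓
(2,0)S 1/3 ✗
(2,1)N 0/2 ✗
(2,3)S 2/2 ✓
(2,4)S 3/3 ✓
(2,5)S 3/3 ✓
(3,0)N 1/2 ✓
(3,2)N 0/1 ✗
(3,5)S 1/2 ✓
(4,0)N 2/2 ✓
(4,1)N 2/3 ✓
(4,2)S 1/4 ✗
(4,3)N 1/2 ✓
(4,4)N 2/2 ✓
(4,5)N 2/3 ✓
(5,1)N 1/3 ✗
(5,2)S 2/3 ✓
(5,5)N 1/1 ✓
(6,0)N 0/1 ✗
(6,1)S 1/3 ✗
(6,2)S 3/3 ✓
(6,3)S 2/2 ✓
(6,4)S 1/1 ✓
For instance (0,3) has only 0/2 same-type neighbors, below 3/8.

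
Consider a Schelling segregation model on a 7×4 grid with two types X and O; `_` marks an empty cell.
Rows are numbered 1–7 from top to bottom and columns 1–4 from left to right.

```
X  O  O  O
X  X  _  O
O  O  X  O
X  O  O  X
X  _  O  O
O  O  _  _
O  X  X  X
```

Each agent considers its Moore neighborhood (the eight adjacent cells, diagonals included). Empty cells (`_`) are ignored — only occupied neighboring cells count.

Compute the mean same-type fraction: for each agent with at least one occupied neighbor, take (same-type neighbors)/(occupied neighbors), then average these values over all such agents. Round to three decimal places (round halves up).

0.537

Row 1: (1,1)X 2/3 · (1,2)O 1/4 · (1,3)O 3/4 · (1,4)O 2/2
Row 2: (2,1)X 2/5 · (2,2)X 3/7 · (2,4)O 3/4
Row 3: (3,1)O 2/5 · (3,2)O 3/7 · (3,3)X 2/7 · (3,4)O 2/4
Row 4: (4,1)X 1/4 · (4,2)O 4/7 · (4,3)O 5/7 · (4,4)X 1/5
Row 5: (5,1)X 1/4 · (5,3)O 4/5 · (5,4)O 2/3
Row 6: (6,1)O 2/4 · (6,2)O 3/6
Row 7: (7,1)O 2/3 · (7,2)X 1/4 · (7,3)X 2/3 · (7,4)X 1/1
Sum over 24 agents: 2/3 + 1/4 + 3/4 + 2/2 + 2/5 + 3/7 + 3/4 + 2/5 + 3/7 + 2/7 + 2/4 + 1/4 + 4/7 + 5/7 + 1/5 + 1/4 + 4/5 + 2/3 + 2/4 + 3/6 + 2/3 + 1/4 + 2/3 + 1/1 = 1354/105; mean = 1354/105 ÷ 24 = 677/1260 = 0.537301… → 0.537.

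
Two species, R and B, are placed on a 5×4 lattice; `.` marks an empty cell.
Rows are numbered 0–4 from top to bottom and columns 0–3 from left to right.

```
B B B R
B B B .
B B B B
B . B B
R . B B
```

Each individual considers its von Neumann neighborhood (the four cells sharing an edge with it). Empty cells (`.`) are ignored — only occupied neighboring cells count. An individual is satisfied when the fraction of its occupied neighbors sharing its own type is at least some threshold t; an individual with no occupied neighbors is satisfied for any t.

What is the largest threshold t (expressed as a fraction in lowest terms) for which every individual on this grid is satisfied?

0/1

Row 0: (0,0)B 2/2 · (0,1)B 3/3 · (0,2)B 2/3 · (0,3)R 0/1
Row 1: (1,0)B 3/3 · (1,1)B 4/4 · (1,2)B 3/3
Row 2: (2,0)B 3/3 · (2,1)B 3/3 · (2,2)B 4/4 · (2,3)B 2/2
Row 3: (3,0)B 1/2 · (3,2)B 3/3 · (3,3)B 3/3
Row 4: (4,0)R 0/1 · (4,2)B 2/2 · (4,3)B 2/2
The smallest same-type fraction is 0/1 at (0,3), which reduces to 0/1. Any threshold above that leaves this individual unsatisfied.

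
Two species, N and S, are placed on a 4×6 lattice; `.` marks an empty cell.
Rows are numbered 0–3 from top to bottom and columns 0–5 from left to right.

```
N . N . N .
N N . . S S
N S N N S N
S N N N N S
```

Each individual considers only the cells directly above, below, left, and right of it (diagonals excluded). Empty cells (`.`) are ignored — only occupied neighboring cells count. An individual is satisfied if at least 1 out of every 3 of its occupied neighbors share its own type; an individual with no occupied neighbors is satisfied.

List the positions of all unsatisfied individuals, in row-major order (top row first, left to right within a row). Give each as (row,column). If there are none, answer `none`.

(0,4), (2,1), (2,4), (2,5), (3,0), (3,5)

Row 0: (0,0)N 1/1 ok · (0,2)N 0/0 ok · (0,4)N 0/1 unhappy
Row 1: (1,0)N 3/3 ok · (1,1)N 1/2 ok · (1,4)S 2/3 ok · (1,5)S 1/2 ok
Row 2: (2,0)N 1/3 ok · (2,1)S 0/4 unhappy · (2,2)N 2/3 ok · (2,3)N 2/3 ok · (2,4)S 1/4 unhappy · (2,5)N 0/3 unhappy
Row 3: (3,0)S 0/2 unhappy · (3,1)N 1/3 ok · (3,2)N 3/3 ok · (3,3)N 3/3 ok · (3,4)N 1/3 ok · (3,5)S 0/2 unhappy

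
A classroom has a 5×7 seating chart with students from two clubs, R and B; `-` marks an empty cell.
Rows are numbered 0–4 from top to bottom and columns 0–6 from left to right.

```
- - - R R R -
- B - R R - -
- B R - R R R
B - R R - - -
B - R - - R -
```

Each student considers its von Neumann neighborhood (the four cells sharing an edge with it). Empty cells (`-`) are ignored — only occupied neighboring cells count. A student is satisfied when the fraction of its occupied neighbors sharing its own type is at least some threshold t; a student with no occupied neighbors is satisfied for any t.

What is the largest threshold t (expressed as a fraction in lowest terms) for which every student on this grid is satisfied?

Row 0: (0,3)R 2/2 · (0,4)R 3/3 · (0,5)R 1/1
Row 1: (1,1)B 1/1 · (1,3)R 2/2 · (1,4)R 3/3
Row 2: (2,1)B 1/2 · (2,2)R 1/2 · (2,4)R 2/2 · (2,5)R 2/2 · (2,6)R 1/1
Row 3: (3,0)B 1/1 · (3,2)R 3/3 · (3,3)R 1/1
Row 4: (4,0)B 1/1 · (4,2)R 1/1 · (4,5)R — no occupied neighbors
The smallest same-type fraction is 1/2 at (2,1), which reduces to 1/2. Any threshold above that leaves this student unsatisfied.

1/2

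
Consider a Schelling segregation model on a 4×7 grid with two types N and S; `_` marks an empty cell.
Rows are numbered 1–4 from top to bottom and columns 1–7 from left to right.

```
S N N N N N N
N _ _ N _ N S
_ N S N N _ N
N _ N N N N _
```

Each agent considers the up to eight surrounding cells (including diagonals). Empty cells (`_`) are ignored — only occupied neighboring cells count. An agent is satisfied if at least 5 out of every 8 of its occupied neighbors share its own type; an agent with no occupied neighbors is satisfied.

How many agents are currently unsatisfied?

Row 1: (1,1)S 0/2 unhappy · (1,2)N 2/3 ok · (1,3)N 3/3 ok · (1,4)N 3/3 ok · (1,5)N 4/4 ok · (1,6)N 3/4 ok · (1,7)N 2/3 ok
Row 2: (2,1)N 2/3 ok · (2,4)N 5/6 ok · (2,6)N 5/6 ok · (2,7)S 0/4 unhappy
Row 3: (3,2)N 3/4 ok · (3,3)S 0/5 unhappy · (3,4)N 5/6 ok · (3,5)N 6/6 ok · (3,7)N 2/3 ok
Row 4: (4,1)N 1/1 ok · (4,3)N 3/4 ok · (4,4)N 4/5 ok · (4,5)N 4/4 ok · (4,6)N 3/3 ok
Unsatisfied: (1,1), (2,7), (3,3) — 3 in total.

3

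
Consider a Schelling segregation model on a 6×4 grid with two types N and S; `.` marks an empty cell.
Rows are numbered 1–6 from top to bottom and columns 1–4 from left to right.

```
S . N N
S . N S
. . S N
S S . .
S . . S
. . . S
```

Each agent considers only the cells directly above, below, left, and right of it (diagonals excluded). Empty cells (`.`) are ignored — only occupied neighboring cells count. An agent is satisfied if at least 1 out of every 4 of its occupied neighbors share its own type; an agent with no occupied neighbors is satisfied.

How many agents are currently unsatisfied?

Row 1: (1,1)S 1/1 ok · (1,3)N 2/2 ok · (1,4)N 1/2 ok
Row 2: (2,1)S 1/1 ok · (2,3)N 1/3 ok · (2,4)S 0/3 unhappy
Row 3: (3,3)S 0/2 unhappy · (3,4)N 0/2 unhappy
Row 4: (4,1)S 2/2 ok · (4,2)S 1/1 ok
Row 5: (5,1)S 1/1 ok · (5,4)S 1/1 ok
Row 6: (6,4)S 1/1 ok
Unsatisfied: (2,4), (3,3), (3,4) — 3 in total.

3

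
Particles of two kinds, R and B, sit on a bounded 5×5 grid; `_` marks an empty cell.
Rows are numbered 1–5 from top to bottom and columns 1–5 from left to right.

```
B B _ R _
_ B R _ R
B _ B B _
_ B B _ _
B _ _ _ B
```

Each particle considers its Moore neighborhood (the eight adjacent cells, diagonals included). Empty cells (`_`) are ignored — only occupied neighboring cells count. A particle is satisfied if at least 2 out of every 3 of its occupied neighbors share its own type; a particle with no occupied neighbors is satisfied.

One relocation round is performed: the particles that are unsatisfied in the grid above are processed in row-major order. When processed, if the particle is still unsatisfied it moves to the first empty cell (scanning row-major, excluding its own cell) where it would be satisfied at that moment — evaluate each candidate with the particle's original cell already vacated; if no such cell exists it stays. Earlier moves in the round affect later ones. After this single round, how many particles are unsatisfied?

0

Initially unsatisfied (in order): (2,3), (2,5), (3,4).
  (2,3) → (1,5).
  (2,5): now satisfied by earlier moves; stays.
  (3,4): now satisfied by earlier moves; stays.
Resulting grid:
B B _ R R
_ B _ _ R
B _ B B _
_ B B _ _
B _ _ _ B
All satisfied now.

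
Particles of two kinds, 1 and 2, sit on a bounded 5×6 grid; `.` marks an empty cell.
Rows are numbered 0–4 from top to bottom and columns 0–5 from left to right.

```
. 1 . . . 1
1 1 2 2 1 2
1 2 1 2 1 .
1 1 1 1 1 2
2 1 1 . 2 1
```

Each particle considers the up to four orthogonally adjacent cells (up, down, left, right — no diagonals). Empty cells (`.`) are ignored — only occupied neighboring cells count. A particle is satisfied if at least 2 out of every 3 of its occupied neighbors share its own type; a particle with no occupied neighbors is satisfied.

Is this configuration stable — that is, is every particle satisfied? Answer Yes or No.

No

Row 0: (0,1)1 1/1 ok · (0,5)1 0/1 unhappy
Row 1: (1,0)1 2/2 ok · (1,1)1 2/4 unhappy · (1,2)2 1/3 unhappy · (1,3)2 2/3 ok · (1,4)1 1/3 unhappy · (1,5)2 0/2 unhappy
Row 2: (2,0)1 2/3 ok · (2,1)2 0/4 unhappy · (2,2)1 1/4 unhappy · (2,3)2 1/4 unhappy · (2,4)1 2/3 ok
Row 3: (3,0)1 2/3 ok · (3,1)1 3/4 ok · (3,2)1 4/4 ok · (3,3)1 2/3 ok · (3,4)1 2/4 unhappy · (3,5)2 0/2 unhappy
Row 4: (4,0)2 0/2 unhappy · (4,1)1 2/3 ok · (4,2)1 2/2 ok · (4,4)2 0/2 unhappy · (4,5)1 0/2 unhappy
For instance (0,5) has only 0/1 same-type neighbors, below 2/3.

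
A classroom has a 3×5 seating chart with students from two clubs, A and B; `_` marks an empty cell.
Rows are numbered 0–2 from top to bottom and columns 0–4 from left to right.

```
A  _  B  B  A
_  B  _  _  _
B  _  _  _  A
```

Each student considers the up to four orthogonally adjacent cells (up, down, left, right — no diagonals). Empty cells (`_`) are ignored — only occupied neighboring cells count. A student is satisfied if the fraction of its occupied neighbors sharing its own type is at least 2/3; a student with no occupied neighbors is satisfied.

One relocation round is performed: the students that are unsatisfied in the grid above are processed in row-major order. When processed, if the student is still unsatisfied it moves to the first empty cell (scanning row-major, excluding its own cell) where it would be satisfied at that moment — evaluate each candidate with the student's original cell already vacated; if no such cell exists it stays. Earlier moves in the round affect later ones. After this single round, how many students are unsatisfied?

Initially unsatisfied (in order): (0,3), (0,4).
  (0,3) → (0,1).
  (0,4): now satisfied by earlier moves; stays.
Resulting grid:
A B B _ A
_ B _ _ _
B _ _ _ A
Unsatisfied now: (0,0).

1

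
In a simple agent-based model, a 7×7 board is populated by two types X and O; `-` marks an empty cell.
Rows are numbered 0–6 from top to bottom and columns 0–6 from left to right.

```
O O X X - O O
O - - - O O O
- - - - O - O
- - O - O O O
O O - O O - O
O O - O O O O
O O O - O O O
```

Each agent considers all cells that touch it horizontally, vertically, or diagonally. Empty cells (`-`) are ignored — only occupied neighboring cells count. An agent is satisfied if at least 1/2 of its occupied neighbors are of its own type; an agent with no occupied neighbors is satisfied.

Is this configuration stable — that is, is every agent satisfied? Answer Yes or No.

Yes

(0,0)O 2/2 ✓
(0,1)O 2/3 ✓
(0,2)X 1/2 ✓
(0,3)X 1/2 ✓
(0,5)O 4/4 ✓
(0,6)O 3/3 ✓
(1,0)O 2/2 ✓
(1,4)O 3/4 ✓
(1,5)O 6/6 ✓
(1,6)O 4/4 ✓
(2,4)O 4/4 ✓
(2,6)O 4/4 ✓
(3,2)O 2/2 ✓
(3,4)O 4/4 ✓
(3,5)O 6/6 ✓
(3,6)O 3/3 ✓
(4,0)O 3/3 ✓
(4,1)O 4/4 ✓
(4,3)O 5/5 ✓
(4,4)O 6/6 ✓
(4,6)O 4/4 ✓
(5,0)O 5/5 ✓
(5,1)O 6/6 ✓
(5,3)O 5/5 ✓
(5,4)O 6/6 ✓
(5,5)O 7/7 ✓
(5,6)O 4/4 ✓
(6,0)O 3/3 ✓
(6,1)O 4/4 ✓
(6,2)O 3/3 ✓
(6,4)O 4/4 ✓
(6,5)O 5/5 ✓
(6,6)O 3/3 ✓
All meet the threshold, so the configuration is stable.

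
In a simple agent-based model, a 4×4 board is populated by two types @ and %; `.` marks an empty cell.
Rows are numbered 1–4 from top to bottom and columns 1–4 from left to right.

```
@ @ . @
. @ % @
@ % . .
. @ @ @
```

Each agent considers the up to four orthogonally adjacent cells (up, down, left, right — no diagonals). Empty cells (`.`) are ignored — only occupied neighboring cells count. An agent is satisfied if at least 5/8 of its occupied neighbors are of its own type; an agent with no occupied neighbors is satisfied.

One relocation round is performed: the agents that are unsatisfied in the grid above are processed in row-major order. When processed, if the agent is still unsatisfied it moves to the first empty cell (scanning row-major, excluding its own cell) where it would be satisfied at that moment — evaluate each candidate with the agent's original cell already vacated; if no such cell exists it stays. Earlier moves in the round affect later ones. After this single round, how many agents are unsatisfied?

Initially unsatisfied (in order): (2,2), (2,3), (2,4), (3,1), (3,2), (4,2).
  (2,2) → (1,3).
  (2,3): no empty cell satisfies it; stays.
  (2,4) → (2,1).
  (3,1) → (3,4).
  (3,2): no empty cell satisfies it; stays.
  (4,2) → (2,4).
Resulting grid:
@ @ @ @
@ . % @
. % . @
. . @ @
Unsatisfied now: (2,3).

1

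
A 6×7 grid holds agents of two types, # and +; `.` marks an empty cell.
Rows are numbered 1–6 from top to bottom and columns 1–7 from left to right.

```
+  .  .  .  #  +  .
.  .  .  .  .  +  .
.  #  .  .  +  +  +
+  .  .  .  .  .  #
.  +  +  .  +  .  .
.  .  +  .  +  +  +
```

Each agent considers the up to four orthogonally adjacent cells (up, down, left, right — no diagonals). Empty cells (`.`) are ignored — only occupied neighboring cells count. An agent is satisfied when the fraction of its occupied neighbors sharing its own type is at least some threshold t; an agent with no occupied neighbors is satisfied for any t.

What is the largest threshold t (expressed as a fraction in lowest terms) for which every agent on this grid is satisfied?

(1,1)+ — no occupied neighbors
(1,5)# 0/1
(1,6)+ 1/2
(2,6)+ 2/2
(3,2)# — no occupied neighbors
(3,5)+ 1/1
(3,6)+ 3/3
(3,7)+ 1/2
(4,1)+ — no occupied neighbors
(4,7)# 0/1
(5,2)+ 1/1
(5,3)+ 2/2
(5,5)+ 1/1
(6,3)+ 1/1
(6,5)+ 2/2
(6,6)+ 2/2
(6,7)+ 1/1
The smallest same-type fraction is 0/1 at (1,5), which reduces to 0/1. Any threshold above that leaves this agent unsatisfied.

0/1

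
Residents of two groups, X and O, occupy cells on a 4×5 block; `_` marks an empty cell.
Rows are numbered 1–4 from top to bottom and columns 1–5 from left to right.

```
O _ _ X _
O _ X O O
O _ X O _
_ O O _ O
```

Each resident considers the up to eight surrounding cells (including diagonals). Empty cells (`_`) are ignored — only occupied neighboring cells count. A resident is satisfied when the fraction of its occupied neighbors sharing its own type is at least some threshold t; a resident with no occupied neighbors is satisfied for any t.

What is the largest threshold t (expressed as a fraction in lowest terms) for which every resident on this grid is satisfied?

1/5

(1,1)O 1/1
(1,4)X 1/3
(2,1)O 2/2
(2,3)X 2/4
(2,4)O 2/5
(2,5)O 2/3
(3,1)O 2/2
(3,3)X 1/5
(3,4)O 4/6
(4,2)O 2/3
(4,3)O 2/3
(4,5)O 1/1
The smallest same-type fraction is 1/5 at (3,3), which reduces to 1/5. Any threshold above that leaves this resident unsatisfied.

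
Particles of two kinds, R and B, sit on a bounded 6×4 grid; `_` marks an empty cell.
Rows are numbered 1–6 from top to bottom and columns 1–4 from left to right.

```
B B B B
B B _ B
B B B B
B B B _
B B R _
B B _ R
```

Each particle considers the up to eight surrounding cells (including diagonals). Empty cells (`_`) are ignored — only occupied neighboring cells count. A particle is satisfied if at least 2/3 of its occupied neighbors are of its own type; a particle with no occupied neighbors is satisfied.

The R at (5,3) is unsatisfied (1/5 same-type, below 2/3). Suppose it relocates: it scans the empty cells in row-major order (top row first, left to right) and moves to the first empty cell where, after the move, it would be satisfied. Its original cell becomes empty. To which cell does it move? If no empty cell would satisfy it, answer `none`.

none

Vacating (5,3). Empty cells in order:
  (2,3): 0/8 same-type → still unsatisfied.
  (4,4): 0/3 same-type → still unsatisfied.
  (5,4): 1/2 same-type → still unsatisfied.
  (6,3): 1/3 same-type → still unsatisfied.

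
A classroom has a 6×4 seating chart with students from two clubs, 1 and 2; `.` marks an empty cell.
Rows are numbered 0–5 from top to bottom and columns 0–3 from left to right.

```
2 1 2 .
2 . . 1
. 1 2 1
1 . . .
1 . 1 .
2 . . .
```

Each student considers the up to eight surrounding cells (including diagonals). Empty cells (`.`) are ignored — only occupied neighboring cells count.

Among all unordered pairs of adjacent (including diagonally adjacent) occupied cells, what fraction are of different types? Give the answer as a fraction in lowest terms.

Scan each occupied cell's neighbors to the right and below (and the two forward diagonals) so each pair is counted once.
Row 0: 2(0,0)–1(0,1)≠ 2(0,0)–2(1,0)= 1(0,1)–2(0,2)≠ 1(0,1)–2(1,0)≠ 2(0,2)–1(1,3)≠  → 4/5 unlike.
Row 1: 2(1,0)–1(2,1)≠ 1(1,3)–1(2,3)= 1(1,3)–2(2,2)≠  → 2/3 unlike.
Row 2: 1(2,1)–2(2,2)≠ 1(2,1)–1(3,0)= 2(2,2)–1(2,3)≠  → 2/3 unlike.
Row 3: 1(3,0)–1(4,0)=  → 0/1 unlike.
Row 4: 1(4,0)–2(5,0)≠  → 1/1 unlike.
Total adjacent occupied pairs: 13; unlike-type pairs: 9.
9/13 is already in lowest terms.

9/13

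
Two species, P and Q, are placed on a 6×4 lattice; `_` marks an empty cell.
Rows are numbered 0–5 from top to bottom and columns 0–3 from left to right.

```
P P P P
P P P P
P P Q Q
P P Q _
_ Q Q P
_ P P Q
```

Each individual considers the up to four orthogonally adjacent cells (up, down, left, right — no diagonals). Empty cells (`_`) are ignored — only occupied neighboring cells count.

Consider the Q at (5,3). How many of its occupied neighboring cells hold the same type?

Occupied neighbors of (5,3): (4,3)=P, (5,2)=P.
Same type (Q): 0 of 2.

0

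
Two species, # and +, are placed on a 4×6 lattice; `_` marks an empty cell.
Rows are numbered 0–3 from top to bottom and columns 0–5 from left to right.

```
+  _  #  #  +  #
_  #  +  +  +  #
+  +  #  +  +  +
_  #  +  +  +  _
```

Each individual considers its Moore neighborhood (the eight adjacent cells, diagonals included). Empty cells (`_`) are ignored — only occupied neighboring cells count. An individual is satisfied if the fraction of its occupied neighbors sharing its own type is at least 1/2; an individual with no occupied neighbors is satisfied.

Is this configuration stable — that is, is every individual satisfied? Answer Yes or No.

No

(0,0)+ 0/1 ✗
(0,2)# 2/4 ✓
(0,3)# 1/5 ✗
(0,4)+ 2/5 ✗
(0,5)# 1/3 ✗
(1,1)# 2/6 ✗
(1,2)+ 3/7 ✗
(1,3)+ 5/8 ✓
(1,4)+ 5/8 ✓
(1,5)# 1/5 ✗
(2,0)+ 1/3 ✗
(2,1)+ 3/6 ✓
(2,2)# 2/8 ✗
(2,3)+ 7/8 ✓
(2,4)+ 6/7 ✓
(2,5)+ 3/4 ✓
(3,1)# 1/4 ✗
(3,2)+ 3/5 ✓
(3,3)+ 4/5 ✓
(3,4)+ 4/4 ✓
For instance (0,0) has only 0/1 same-type neighbors, below 1/2.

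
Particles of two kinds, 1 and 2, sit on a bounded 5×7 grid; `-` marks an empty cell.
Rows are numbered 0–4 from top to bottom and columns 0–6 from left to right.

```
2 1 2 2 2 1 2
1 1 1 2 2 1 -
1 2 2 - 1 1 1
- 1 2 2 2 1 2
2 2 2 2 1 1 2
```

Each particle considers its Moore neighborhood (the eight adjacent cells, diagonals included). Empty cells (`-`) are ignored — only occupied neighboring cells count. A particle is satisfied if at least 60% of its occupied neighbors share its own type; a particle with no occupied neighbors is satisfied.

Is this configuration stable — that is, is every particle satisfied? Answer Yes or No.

No

(0,0)2 0/3 not
(0,1)1 3/5 satisfied
(0,2)2 2/5 not
(0,3)2 4/5 satisfied
(0,4)2 3/5 satisfied
(0,5)1 1/4 not
(0,6)2 0/2 not
(1,0)1 3/5 satisfied
(1,1)1 4/8 not
(1,2)1 2/7 not
(1,3)2 5/7 satisfied
(1,4)2 3/7 not
(1,5)1 4/7 not
(2,0)1 3/4 satisfied
(2,1)2 2/7 not
(2,2)2 4/7 not
(2,4)1 3/7 not
(2,5)1 4/7 not
(2,6)1 3/4 satisfied
(3,1)1 1/7 not
(3,2)2 6/7 satisfied
(3,3)2 5/7 satisfied
(3,4)2 2/7 not
(3,5)1 5/8 satisfied
(3,6)2 1/5 not
(4,0)2 1/2 not
(4,1)2 3/4 satisfied
(4,2)2 4/5 satisfied
(4,3)2 4/5 satisfied
(4,4)1 2/5 not
(4,5)1 2/5 not
(4,6)2 1/3 not
For instance (0,0) has only 0/3 same-type neighbors, below 3/5.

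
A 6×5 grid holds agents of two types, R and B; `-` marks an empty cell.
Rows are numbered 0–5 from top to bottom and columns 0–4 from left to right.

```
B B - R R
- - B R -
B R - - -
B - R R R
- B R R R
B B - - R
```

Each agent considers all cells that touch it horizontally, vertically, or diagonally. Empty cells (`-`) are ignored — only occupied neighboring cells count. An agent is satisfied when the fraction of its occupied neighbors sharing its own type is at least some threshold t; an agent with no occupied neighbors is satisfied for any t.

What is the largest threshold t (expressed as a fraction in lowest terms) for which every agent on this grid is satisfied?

(0,0)B 1/1
(0,1)B 2/2
(0,3)R 2/3
(0,4)R 2/2
(1,2)B 1/4
(1,3)R 2/3
(2,0)B 1/2
(2,1)R 1/4
(3,0)B 2/3
(3,2)R 4/5
(3,3)R 5/5
(3,4)R 3/3
(4,1)B 3/5
(4,2)R 3/5
(4,3)R 6/6
(4,4)R 4/4
(5,0)B 2/2
(5,1)B 2/3
(5,4)R 2/2
The smallest same-type fraction is 1/4 at (1,2), which reduces to 1/4. Any threshold above that leaves this agent unsatisfied.

1/4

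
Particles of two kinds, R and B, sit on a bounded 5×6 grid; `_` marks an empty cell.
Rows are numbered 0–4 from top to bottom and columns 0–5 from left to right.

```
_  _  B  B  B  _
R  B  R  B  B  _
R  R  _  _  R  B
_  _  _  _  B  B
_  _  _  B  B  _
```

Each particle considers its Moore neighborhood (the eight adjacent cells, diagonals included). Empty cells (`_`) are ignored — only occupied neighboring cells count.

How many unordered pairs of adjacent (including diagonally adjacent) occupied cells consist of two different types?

Scan each occupied cell's neighbors to the right and below (and the two forward diagonals) so each pair is counted once.
Row 0: B(0,2)–B(0,3)= B(0,2)–R(1,2)≠ B(0,2)–B(1,3)= B(0,2)–B(1,1)= B(0,3)–B(0,4)= B(0,3)–B(1,3)= B(0,3)–B(1,4)= B(0,3)–R(1,2)≠ B(0,4)–B(1,4)= B(0,4)–B(1,3)=  → 2/10 unlike.
Row 1: R(1,0)–B(1,1)≠ R(1,0)–R(2,0)= R(1,0)–R(2,1)= B(1,1)–R(1,2)≠ B(1,1)–R(2,1)≠ B(1,1)–R(2,0)≠ R(1,2)–B(1,3)≠ R(1,2)–R(2,1)= B(1,3)–B(1,4)= B(1,3)–R(2,4)≠ B(1,4)–R(2,4)≠ B(1,4)–B(2,5)=  → 7/12 unlike.
Row 2: R(2,0)–R(2,1)= R(2,4)–B(2,5)≠ R(2,4)–B(3,4)≠ R(2,4)–B(3,5)≠ B(2,5)–B(3,5)= B(2,5)–B(3,4)=  → 3/6 unlike.
Row 3: B(3,4)–B(3,5)= B(3,4)–B(4,4)= B(3,4)–B(4,3)= B(3,5)–B(4,4)=  → 0/4 unlike.
Row 4: B(4,3)–B(4,4)=  → 0/1 unlike.
Total adjacent occupied pairs: 33; unlike-type pairs: 12.

12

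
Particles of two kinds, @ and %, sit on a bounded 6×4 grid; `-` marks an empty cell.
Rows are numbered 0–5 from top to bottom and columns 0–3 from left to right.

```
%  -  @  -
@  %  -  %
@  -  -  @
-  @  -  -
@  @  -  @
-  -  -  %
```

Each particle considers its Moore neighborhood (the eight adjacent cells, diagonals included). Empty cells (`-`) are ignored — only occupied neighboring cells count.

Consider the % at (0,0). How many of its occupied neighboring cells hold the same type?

Occupied neighbors of (0,0): (1,0)=@, (1,1)=%.
Same type (%): 1 of 2.

1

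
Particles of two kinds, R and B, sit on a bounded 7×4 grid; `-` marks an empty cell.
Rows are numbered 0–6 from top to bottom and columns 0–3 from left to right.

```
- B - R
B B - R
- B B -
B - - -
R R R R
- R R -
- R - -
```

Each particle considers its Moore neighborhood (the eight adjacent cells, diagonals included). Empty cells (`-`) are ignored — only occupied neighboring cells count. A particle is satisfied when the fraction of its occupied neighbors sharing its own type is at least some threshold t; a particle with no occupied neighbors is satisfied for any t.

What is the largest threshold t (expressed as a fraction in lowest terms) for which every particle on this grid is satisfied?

1/3

(0,1)B 2/2
(0,3)R 1/1
(1,0)B 3/3
(1,1)B 4/4
(1,3)R 1/2
(2,1)B 4/4
(2,2)B 2/3
(3,0)B 1/3
(4,0)R 2/3
(4,1)R 4/5
(4,2)R 4/4
(4,3)R 2/2
(5,1)R 5/5
(5,2)R 5/5
(6,1)R 2/2
The smallest same-type fraction is 1/3 at (3,0), which reduces to 1/3. Any threshold above that leaves this particle unsatisfied.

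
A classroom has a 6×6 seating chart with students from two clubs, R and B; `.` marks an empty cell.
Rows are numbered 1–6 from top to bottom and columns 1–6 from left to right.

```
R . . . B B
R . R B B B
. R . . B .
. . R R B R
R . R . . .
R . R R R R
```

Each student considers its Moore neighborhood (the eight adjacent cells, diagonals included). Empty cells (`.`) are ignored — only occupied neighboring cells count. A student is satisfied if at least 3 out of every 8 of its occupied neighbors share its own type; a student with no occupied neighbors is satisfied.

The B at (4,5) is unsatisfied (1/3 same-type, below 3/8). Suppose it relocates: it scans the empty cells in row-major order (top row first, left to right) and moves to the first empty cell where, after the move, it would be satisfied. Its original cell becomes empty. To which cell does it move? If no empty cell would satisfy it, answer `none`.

Vacating (4,5). Empty cells in order:
  (1,2): 0/3 same-type → still unsatisfied.
  (1,3): 1/2 same-type → satisfied — stop here.

(1,3)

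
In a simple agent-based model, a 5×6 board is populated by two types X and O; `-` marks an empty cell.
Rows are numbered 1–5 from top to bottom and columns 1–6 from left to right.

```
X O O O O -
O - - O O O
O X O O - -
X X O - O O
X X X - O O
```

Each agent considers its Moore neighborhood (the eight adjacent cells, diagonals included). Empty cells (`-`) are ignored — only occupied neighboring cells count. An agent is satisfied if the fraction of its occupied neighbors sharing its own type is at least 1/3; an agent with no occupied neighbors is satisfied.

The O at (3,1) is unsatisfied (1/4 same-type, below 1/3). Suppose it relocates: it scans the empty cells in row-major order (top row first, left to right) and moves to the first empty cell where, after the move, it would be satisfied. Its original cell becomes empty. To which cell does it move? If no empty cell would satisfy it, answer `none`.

(1,6)

Vacating (3,1). Empty cells in order:
  (1,6): 3/3 same-type → satisfied — stop here.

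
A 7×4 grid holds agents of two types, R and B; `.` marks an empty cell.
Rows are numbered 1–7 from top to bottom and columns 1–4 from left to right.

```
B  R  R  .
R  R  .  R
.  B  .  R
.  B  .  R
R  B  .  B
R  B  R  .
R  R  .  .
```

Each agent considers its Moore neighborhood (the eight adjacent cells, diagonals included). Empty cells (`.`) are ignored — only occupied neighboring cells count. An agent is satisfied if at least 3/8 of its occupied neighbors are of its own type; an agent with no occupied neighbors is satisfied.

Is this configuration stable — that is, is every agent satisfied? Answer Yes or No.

Row 1: (1,1)B 0/3 unhappy · (1,2)R 3/4 ok · (1,3)R 3/3 ok
Row 2: (2,1)R 2/4 ok · (2,2)R 3/5 ok · (2,4)R 2/2 ok
Row 3: (3,2)B 1/3 unhappy · (3,4)R 2/2 ok
Row 4: (4,2)B 2/3 ok · (4,4)R 1/2 ok
Row 5: (5,1)R 1/4 unhappy · (5,2)B 2/5 ok · (5,4)B 0/2 unhappy
Row 6: (6,1)R 3/5 ok · (6,2)B 1/6 unhappy · (6,3)R 1/4 unhappy
Row 7: (7,1)R 2/3 ok · (7,2)R 3/4 ok
For instance (1,1) has only 0/3 same-type neighbors, below 3/8.

No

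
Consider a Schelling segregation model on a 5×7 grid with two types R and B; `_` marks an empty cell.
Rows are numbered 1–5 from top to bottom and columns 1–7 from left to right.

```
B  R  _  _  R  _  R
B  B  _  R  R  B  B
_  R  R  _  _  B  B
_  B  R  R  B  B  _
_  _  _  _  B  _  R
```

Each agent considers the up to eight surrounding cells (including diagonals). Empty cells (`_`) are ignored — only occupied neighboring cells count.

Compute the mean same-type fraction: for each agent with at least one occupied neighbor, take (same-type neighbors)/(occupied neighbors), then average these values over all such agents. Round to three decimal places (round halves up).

Row 1: (1,1)B 2/3 · (1,2)R 0/3 · (1,5)R 2/3 · (1,7)R 0/2
Row 2: (2,1)B 2/4 · (2,2)B 2/5 · (2,4)R 3/3 · (2,5)R 2/4 · (2,6)B 3/6 · (2,7)B 3/4
Row 3: (3,2)R 2/5 · (3,3)R 4/6 · (3,6)B 5/6 · (3,7)B 4/4
Row 4: (4,2)B 0/3 · (4,3)R 3/4 · (4,4)R 2/4 · (4,5)B 3/4 · (4,6)B 4/5
Row 5: (5,5)B 2/3 · (5,7)R 0/1
Sum over 21 agents: 2/3 + 0/3 + 2/3 + 0/2 + 2/4 + 2/5 + 3/3 + 2/4 + 3/6 + 3/4 + 2/5 + 4/6 + 5/6 + 4/4 + 0/3 + 3/4 + 2/4 + 3/4 + 4/5 + 2/3 + 0/1 = 227/20; mean = 227/20 ÷ 21 = 227/420 = 0.540476… → 0.540.

0.540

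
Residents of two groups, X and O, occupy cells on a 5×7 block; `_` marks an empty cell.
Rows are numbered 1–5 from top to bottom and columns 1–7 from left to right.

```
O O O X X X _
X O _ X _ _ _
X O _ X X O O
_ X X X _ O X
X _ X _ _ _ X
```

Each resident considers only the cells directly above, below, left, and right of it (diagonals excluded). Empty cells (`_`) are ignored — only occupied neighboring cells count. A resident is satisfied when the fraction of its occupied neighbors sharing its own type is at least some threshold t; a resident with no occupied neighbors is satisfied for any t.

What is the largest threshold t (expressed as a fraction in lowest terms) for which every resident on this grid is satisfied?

1/3

Row 1: (1,1)O 1/2 · (1,2)O 3/3 · (1,3)O 1/2 · (1,4)X 2/3 · (1,5)X 2/2 · (1,6)X 1/1
Row 2: (2,1)X 1/3 · (2,2)O 2/3 · (2,4)X 2/2
Row 3: (3,1)X 1/2 · (3,2)O 1/3 · (3,4)X 3/3 · (3,5)X 1/2 · (3,6)O 2/3 · (3,7)O 1/2
Row 4: (4,2)X 1/2 · (4,3)X 3/3 · (4,4)X 2/2 · (4,6)O 1/2 · (4,7)X 1/3
Row 5: (5,1)X — no occupied neighbors · (5,3)X 1/1 · (5,7)X 1/1
The smallest same-type fraction is 1/3 at (2,1), which reduces to 1/3. Any threshold above that leaves this resident unsatisfied.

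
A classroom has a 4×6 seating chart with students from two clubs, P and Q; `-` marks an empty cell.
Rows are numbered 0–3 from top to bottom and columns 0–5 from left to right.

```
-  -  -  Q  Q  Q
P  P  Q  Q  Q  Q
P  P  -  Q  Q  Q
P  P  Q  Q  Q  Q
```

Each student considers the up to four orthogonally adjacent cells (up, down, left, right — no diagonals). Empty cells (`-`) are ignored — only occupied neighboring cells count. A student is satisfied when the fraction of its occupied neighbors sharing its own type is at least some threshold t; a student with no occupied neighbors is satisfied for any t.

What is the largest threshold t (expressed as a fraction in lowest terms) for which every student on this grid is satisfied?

(0,3)Q 2/2
(0,4)Q 3/3
(0,5)Q 2/2
(1,0)P 2/2
(1,1)P 2/3
(1,2)Q 1/2
(1,3)Q 4/4
(1,4)Q 4/4
(1,5)Q 3/3
(2,0)P 3/3
(2,1)P 3/3
(2,3)Q 3/3
(2,4)Q 4/4
(2,5)Q 3/3
(3,0)P 2/2
(3,1)P 2/3
(3,2)Q 1/2
(3,3)Q 3/3
(3,4)Q 3/3
(3,5)Q 2/2
The smallest same-type fraction is 1/2 at (1,2), which reduces to 1/2. Any threshold above that leaves this student unsatisfied.

1/2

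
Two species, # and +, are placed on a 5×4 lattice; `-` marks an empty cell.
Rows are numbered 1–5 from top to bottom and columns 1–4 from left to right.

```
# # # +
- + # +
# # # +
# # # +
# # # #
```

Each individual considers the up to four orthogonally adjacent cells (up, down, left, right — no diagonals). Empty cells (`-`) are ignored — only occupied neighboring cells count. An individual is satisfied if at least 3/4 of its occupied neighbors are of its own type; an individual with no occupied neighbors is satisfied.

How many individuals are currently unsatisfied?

Row 1: (1,1)# 1/1 satisfied · (1,2)# 2/3 not · (1,3)# 2/3 not · (1,4)+ 1/2 not
Row 2: (2,2)+ 0/3 not · (2,3)# 2/4 not · (2,4)+ 2/3 not
Row 3: (3,1)# 2/2 satisfied · (3,2)# 3/4 satisfied · (3,3)# 3/4 satisfied · (3,4)+ 2/3 not
Row 4: (4,1)# 3/3 satisfied · (4,2)# 4/4 satisfied · (4,3)# 3/4 satisfied · (4,4)+ 1/3 not
Row 5: (5,1)# 2/2 satisfied · (5,2)# 3/3 satisfied · (5,3)# 3/3 satisfied · (5,4)# 1/2 not
Unsatisfied: (1,2), (1,3), (1,4), (2,2), (2,3), (2,4), (3,4), (4,4), (5,4) — 9 in total.

9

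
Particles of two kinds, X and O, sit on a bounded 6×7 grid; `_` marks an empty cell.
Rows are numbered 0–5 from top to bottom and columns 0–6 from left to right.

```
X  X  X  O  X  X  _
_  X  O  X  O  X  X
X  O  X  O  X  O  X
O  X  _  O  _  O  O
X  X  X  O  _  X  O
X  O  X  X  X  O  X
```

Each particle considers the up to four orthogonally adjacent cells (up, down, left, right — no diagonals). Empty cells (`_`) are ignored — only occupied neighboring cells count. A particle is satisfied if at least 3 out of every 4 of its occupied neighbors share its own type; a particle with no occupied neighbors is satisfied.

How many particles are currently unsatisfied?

31

Row 0: (0,0)X 1/1 ✓ · (0,1)X 3/3 ✓ · (0,2)X 1/3 ✗ · (0,3)O 0/3 ✗ · (0,4)X 1/3 ✗ · (0,5)X 2/2 ✓
Row 1: (1,1)X 1/3 ✗ · (1,2)O 0/4 ✗ · (1,3)X 0/4 ✗ · (1,4)O 0/4 ✗ · (1,5)X 2/4 ✗ · (1,6)X 2/2 ✓
Row 2: (2,0)X 0/2 ✗ · (2,1)O 0/4 ✗ · (2,2)X 0/3 ✗ · (2,3)O 1/4 ✗ · (2,4)X 0/3 ✗ · (2,5)O 1/4 ✗ · (2,6)X 1/3 ✗
Row 3: (3,0)O 0/3 ✗ · (3,1)X 1/3 ✗ · (3,3)O 2/2 ✓ · (3,5)O 2/3 ✗ · (3,6)O 2/3 ✗
Row 4: (4,0)X 2/3 ✗ · (4,1)X 3/4 ✓ · (4,2)X 2/3 ✗ · (4,3)O 1/3 ✗ · (4,5)X 0/3 ✗ · (4,6)O 1/3 ✗
Row 5: (5,0)X 1/2 ✗ · (5,1)O 0/3 ✗ · (5,2)X 2/3 ✗ · (5,3)X 2/3 ✗ · (5,4)X 1/2 ✗ · (5,5)O 0/3 ✗ · (5,6)X 0/2 ✗
Unsatisfied: (0,2), (0,3), (0,4), (1,1), (1,2), (1,3), (1,4), (1,5), (2,0), (2,1), (2,2), (2,3), (2,4), (2,5), (2,6), (3,0), (3,1), (3,5), (3,6), (4,0), (4,2), (4,3), (4,5), (4,6), (5,0), (5,1), (5,2), (5,3), (5,4), (5,5), (5,6) — 31 in total.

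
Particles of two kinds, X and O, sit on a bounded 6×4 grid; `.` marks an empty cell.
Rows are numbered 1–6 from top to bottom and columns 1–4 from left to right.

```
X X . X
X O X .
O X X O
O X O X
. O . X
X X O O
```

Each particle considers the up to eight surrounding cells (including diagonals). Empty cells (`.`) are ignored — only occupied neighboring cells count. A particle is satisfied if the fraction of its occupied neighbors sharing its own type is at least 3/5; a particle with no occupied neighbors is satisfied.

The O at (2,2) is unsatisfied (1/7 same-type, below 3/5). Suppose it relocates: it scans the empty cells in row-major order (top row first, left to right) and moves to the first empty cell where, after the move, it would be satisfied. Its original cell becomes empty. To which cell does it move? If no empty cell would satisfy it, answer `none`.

Vacating (2,2). Empty cells in order:
  (1,3): 0/3 same-type → still unsatisfied.
  (2,4): 1/4 same-type → still unsatisfied.
  (5,1): 2/5 same-type → still unsatisfied.
  (5,3): 4/8 same-type → still unsatisfied.

none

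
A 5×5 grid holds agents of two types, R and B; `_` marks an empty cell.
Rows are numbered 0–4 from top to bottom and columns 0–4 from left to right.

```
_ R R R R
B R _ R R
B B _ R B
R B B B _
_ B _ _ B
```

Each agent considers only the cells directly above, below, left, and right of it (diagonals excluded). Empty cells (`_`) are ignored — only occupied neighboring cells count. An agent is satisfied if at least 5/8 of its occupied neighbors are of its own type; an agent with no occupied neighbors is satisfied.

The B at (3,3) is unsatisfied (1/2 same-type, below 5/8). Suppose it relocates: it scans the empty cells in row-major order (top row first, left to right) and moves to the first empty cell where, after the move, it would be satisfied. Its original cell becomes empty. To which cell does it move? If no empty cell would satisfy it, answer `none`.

Vacating (3,3). Empty cells in order:
  (0,0): 1/2 same-type → still unsatisfied.
  (1,2): 0/3 same-type → still unsatisfied.
  (2,2): 2/3 same-type → satisfied — stop here.

(2,2)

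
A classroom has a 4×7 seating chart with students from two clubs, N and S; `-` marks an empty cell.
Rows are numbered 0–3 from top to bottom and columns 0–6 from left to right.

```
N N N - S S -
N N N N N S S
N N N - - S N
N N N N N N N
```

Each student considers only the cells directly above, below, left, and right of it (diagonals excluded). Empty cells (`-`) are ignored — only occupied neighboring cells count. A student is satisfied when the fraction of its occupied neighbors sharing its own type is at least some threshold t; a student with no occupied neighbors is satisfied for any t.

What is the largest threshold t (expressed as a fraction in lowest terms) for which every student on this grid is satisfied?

1/3

(0,0)N 2/2
(0,1)N 3/3
(0,2)N 2/2
(0,4)S 1/2
(0,5)S 2/2
(1,0)N 3/3
(1,1)N 4/4
(1,2)N 4/4
(1,3)N 2/2
(1,4)N 1/3
(1,5)S 3/4
(1,6)S 1/2
(2,0)N 3/3
(2,1)N 4/4
(2,2)N 3/3
(2,5)S 1/3
(2,6)N 1/3
(3,0)N 2/2
(3,1)N 3/3
(3,2)N 3/3
(3,3)N 2/2
(3,4)N 2/2
(3,5)N 2/3
(3,6)N 2/2
The smallest same-type fraction is 1/3 at (1,4), which reduces to 1/3. Any threshold above that leaves this student unsatisfied.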